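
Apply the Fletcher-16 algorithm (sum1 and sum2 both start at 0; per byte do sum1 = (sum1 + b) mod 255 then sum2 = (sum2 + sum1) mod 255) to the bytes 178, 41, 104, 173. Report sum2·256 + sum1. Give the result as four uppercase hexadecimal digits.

C4F1

Running sums (mod 255):
  after byte 0 (178): sum1=178, sum2=178
  after byte 1 (41): sum1=219, sum2=142
  after byte 2 (104): sum1=68, sum2=210
  after byte 3 (173): sum1=241, sum2=196
Checksum = sum2·256 + sum1 = 196·256 + 241 = 50417 = 0xC4F1.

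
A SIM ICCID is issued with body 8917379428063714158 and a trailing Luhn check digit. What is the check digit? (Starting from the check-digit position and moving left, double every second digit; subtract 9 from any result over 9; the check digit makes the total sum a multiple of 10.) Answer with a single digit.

8

Partial digits right→left: 8 5 1 4 1 7 3 6 0 8 2 4 9 7 3 7 1 9 8
Double every second digit counting from the check-digit position (so the 1st, 3rd, 5th, ... of the partial from the right).
  doubled (with −9 where >9): 7 2 2 6 0 4 9 6 2 7 → sum 45
  kept as-is: 5 4 7 6 8 4 7 7 9 → sum 57
Total = 45 + 57 = 102.
Check digit = (10 − (102 mod 10)) mod 10 = 8.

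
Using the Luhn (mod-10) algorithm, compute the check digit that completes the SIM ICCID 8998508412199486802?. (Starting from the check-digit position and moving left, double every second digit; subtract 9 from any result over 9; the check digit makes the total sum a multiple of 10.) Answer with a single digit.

Partial digits right→left: 2 0 8 6 8 4 9 9 1 2 1 4 8 0 5 8 9 9 8
Double every second digit counting from the check-digit position (so the 1st, 3rd, 5th, ... of the partial from the right).
  doubled (with −9 where >9): 4 7 7 9 2 2 7 1 9 7 → sum 55
  kept as-is: 0 6 4 9 2 4 0 8 9 → sum 42
Total = 55 + 42 = 97.
Check digit = (10 − (97 mod 10)) mod 10 = 3.

3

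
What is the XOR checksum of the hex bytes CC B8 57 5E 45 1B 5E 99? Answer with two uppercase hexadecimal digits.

XOR the bytes together:
  start with 0xCC
  0xCC ⊕ 0xB8 = 0x74
  0x74 ⊕ 0x57 = 0x23
  0x23 ⊕ 0x5E = 0x7D
  0x7D ⊕ 0x45 = 0x38
  0x38 ⊕ 0x1B = 0x23
  0x23 ⊕ 0x5E = 0x7D
  0x7D ⊕ 0x99 = 0xE4

E4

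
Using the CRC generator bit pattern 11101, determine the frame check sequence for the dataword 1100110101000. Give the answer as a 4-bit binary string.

Append 4 zeros: 11001101010000000. Divide by 11101 (XOR where the leading bit is 1):
  pos 0: 11001 XOR 11101 = 00100
  pos 2: 10010 XOR 11101 = 01111
  pos 3: 11111 XOR 11101 = 00010
  pos 6: 10010 XOR 11101 = 01111
  pos 7: 11110 XOR 11101 = 00011
  pos 10: 11000 XOR 11101 = 00101
  pos 12: 10100 XOR 11101 = 01001
Remainder (last 4 bits) = 1001. This is the CRC / FCS.

1001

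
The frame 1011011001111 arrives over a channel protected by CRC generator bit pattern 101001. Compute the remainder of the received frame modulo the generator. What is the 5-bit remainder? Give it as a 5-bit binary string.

Modulo-2 division of 1011011001111 by 101001:
  pos 0: 101101 XOR 101001 = 000100
  pos 3: 100100 XOR 101001 = 001101
  pos 5: 110111 XOR 101001 = 011110
  pos 6: 111101 XOR 101001 = 010100
  pos 7: 101001 XOR 101001 = 000000
Remainder = 00000 (zero — the frame passes the CRC check).

00000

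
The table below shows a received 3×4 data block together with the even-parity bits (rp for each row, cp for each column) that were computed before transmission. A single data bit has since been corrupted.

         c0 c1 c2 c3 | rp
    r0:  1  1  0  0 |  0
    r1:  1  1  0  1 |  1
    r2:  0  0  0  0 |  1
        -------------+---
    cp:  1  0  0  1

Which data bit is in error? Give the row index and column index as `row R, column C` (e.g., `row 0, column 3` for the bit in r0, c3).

row 2, column 0

Recompute each row's even parity and compare to rp:
  r0: data parity 0, sent rp 0 → ok
  r1: data parity 1, sent rp 1 → ok
  r2: data parity 0, sent rp 1 → mismatch
Recompute each column's even parity and compare to cp:
  c0: data parity 0, sent cp 1 → mismatch
  c1: data parity 0, sent cp 0 → ok
  c2: data parity 0, sent cp 0 → ok
  c3: data parity 1, sent cp 1 → ok
Exactly one row (r2) and one column (c0) fail → the flipped bit is at their intersection.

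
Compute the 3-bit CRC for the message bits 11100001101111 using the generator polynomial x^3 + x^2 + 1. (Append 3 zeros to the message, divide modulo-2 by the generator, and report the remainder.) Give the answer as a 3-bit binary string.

110

Append 3 zeros: 11100001101111000. Divide by 1101 (XOR where the leading bit is 1):
  pos 0: 1110 XOR 1101 = 0011
  pos 2: 1100 XOR 1101 = 0001
  pos 5: 1011 XOR 1101 = 0110
  pos 6: 1100 XOR 1101 = 0001
  pos 9: 1111 XOR 1101 = 0010
  pos 11: 1010 XOR 1101 = 0111
  pos 12: 1110 XOR 1101 = 0011
Remainder (last 3 bits) = 110. This is the CRC / FCS.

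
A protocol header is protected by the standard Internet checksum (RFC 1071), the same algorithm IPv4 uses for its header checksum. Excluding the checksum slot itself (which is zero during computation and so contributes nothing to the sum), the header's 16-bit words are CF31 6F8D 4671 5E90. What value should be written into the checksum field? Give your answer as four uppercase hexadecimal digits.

1C3F

One's-complement addition (fold any carry out of bit 15 back into bit 0):
  0xCF31 + 0x6F8D = 0x13EBE → wrap carry → 0x3EBF
  0x3EBF + 0x4671 = 0x08530
  0x8530 + 0x5E90 = 0x0E3C0
One's-complement sum = 0xE3C0.
Checksum = ~0xE3C0 & 0xFFFF = 0x1C3F.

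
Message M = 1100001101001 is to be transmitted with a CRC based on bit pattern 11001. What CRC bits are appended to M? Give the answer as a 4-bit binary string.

Append 4 zeros: 11000011010010000. Divide by 11001 (XOR where the leading bit is 1):
  pos 0: 11000 XOR 11001 = 00001
  pos 4: 10110 XOR 11001 = 01111
  pos 5: 11111 XOR 11001 = 00110
  pos 7: 11000 XOR 11001 = 00001
  pos 11: 11000 XOR 11001 = 00001
Remainder (last 4 bits) = 0010. This is the CRC / FCS.

0010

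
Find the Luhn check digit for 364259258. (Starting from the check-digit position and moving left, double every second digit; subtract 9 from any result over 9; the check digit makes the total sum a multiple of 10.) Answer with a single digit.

Partial digits right→left: 8 5 2 9 5 2 4 6 3
Double every second digit counting from the check-digit position (so the 1st, 3rd, 5th, ... of the partial from the right).
  doubled (with −9 where >9): 7 4 1 8 6 → sum 26
  kept as-is: 5 9 2 6 → sum 22
Total = 26 + 22 = 48.
Check digit = (10 − (48 mod 10)) mod 10 = 2.

2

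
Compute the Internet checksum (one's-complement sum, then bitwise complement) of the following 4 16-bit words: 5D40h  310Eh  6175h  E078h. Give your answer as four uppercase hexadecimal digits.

2FC3

One's-complement addition (fold any carry out of bit 15 back into bit 0):
  0x5D40 + 0x310E = 0x08E4E
  0x8E4E + 0x6175 = 0x0EFC3
  0xEFC3 + 0xE078 = 0x1D03B → wrap carry → 0xD03C
One's-complement sum = 0xD03C.
Checksum = ~0xD03C & 0xFFFF = 0x2FC3.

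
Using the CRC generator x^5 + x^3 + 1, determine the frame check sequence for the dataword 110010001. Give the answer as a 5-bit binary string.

Append 5 zeros: 11001000100000. Divide by 101001 (XOR where the leading bit is 1):
  pos 0: 110010 XOR 101001 = 011011
  pos 1: 110110 XOR 101001 = 011111
  pos 2: 111110 XOR 101001 = 010111
  pos 3: 101111 XOR 101001 = 000110
  pos 6: 110000 XOR 101001 = 011001
  pos 7: 110010 XOR 101001 = 011011
  pos 8: 110110 XOR 101001 = 011111
Remainder (last 5 bits) = 11111. This is the CRC / FCS.

11111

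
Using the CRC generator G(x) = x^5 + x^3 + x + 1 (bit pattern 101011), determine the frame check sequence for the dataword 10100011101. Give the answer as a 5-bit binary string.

00000

Append 5 zeros: 1010001110100000. Divide by 101011 (XOR where the leading bit is 1):
  pos 0: 101000 XOR 101011 = 000011
  pos 4: 111110 XOR 101011 = 010101
  pos 5: 101011 XOR 101011 = 000000
Remainder (last 5 bits) = 00000. This is the CRC / FCS.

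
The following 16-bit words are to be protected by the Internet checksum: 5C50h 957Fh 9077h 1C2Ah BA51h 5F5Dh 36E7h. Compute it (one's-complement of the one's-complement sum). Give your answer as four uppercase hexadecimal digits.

10F8

One's-complement addition (fold any carry out of bit 15 back into bit 0):
  0x5C50 + 0x957F = 0x0F1CF
  0xF1CF + 0x9077 = 0x18246 → wrap carry → 0x8247
  0x8247 + 0x1C2A = 0x09E71
  0x9E71 + 0xBA51 = 0x158C2 → wrap carry → 0x58C3
  0x58C3 + 0x5F5D = 0x0B820
  0xB820 + 0x36E7 = 0x0EF07
One's-complement sum = 0xEF07.
Checksum = ~0xEF07 & 0xFFFF = 0x10F8.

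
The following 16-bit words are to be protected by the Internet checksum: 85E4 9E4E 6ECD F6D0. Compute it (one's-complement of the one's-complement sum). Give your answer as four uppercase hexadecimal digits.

One's-complement addition (fold any carry out of bit 15 back into bit 0):
  0x85E4 + 0x9E4E = 0x12432 → wrap carry → 0x2433
  0x2433 + 0x6ECD = 0x09300
  0x9300 + 0xF6D0 = 0x189D0 → wrap carry → 0x89D1
One's-complement sum = 0x89D1.
Checksum = ~0x89D1 & 0xFFFF = 0x762E.

762E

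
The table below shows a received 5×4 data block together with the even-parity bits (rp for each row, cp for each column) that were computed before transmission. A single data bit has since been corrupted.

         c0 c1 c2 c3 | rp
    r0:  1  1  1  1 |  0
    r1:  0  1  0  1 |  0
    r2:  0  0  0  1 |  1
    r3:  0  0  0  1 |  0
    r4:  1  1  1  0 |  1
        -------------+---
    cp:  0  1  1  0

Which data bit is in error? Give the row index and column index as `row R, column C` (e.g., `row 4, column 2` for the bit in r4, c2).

Recompute each row's even parity and compare to rp:
  r0: data parity 0, sent rp 0 → ok
  r1: data parity 0, sent rp 0 → ok
  r2: data parity 1, sent rp 1 → ok
  r3: data parity 1, sent rp 0 → mismatch
  r4: data parity 1, sent rp 1 → ok
Recompute each column's even parity and compare to cp:
  c0: data parity 0, sent cp 0 → ok
  c1: data parity 1, sent cp 1 → ok
  c2: data parity 0, sent cp 1 → mismatch
  c3: data parity 0, sent cp 0 → ok
Exactly one row (r3) and one column (c2) fail → the flipped bit is at their intersection.

row 3, column 2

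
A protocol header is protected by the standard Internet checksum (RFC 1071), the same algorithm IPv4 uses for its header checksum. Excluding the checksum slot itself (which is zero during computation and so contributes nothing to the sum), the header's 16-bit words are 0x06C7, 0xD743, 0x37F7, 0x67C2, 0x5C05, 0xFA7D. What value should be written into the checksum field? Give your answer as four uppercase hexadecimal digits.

2BB8

One's-complement addition (fold any carry out of bit 15 back into bit 0):
  0x06C7 + 0xD743 = 0x0DE0A
  0xDE0A + 0x37F7 = 0x11601 → wrap carry → 0x1602
  0x1602 + 0x67C2 = 0x07DC4
  0x7DC4 + 0x5C05 = 0x0D9C9
  0xD9C9 + 0xFA7D = 0x1D446 → wrap carry → 0xD447
One's-complement sum = 0xD447.
Checksum = ~0xD447 & 0xFFFF = 0x2BB8.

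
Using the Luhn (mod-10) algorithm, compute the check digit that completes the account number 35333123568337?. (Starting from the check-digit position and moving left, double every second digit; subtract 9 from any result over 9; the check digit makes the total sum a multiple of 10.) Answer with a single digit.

Partial digits right→left: 7 3 3 8 6 5 3 2 1 3 3 3 5 3
Double every second digit counting from the check-digit position (so the 1st, 3rd, 5th, ... of the partial from the right).
  doubled (with −9 where >9): 5 6 3 6 2 6 1 → sum 29
  kept as-is: 3 8 5 2 3 3 3 → sum 27
Total = 29 + 27 = 56.
Check digit = (10 − (56 mod 10)) mod 10 = 4.

4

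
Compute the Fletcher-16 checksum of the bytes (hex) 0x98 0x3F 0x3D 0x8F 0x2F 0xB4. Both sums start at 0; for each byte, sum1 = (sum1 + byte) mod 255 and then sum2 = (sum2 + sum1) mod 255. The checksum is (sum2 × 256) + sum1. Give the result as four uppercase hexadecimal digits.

8688

Running sums (mod 255):
  after byte 0 (0x98): sum1=152, sum2=152
  after byte 1 (0x3F): sum1=215, sum2=112
  after byte 2 (0x3D): sum1=21, sum2=133
  after byte 3 (0x8F): sum1=164, sum2=42
  after byte 4 (0x2F): sum1=211, sum2=253
  after byte 5 (0xB4): sum1=136, sum2=134
Checksum = sum2·256 + sum1 = 134·256 + 136 = 34440 = 0x8688.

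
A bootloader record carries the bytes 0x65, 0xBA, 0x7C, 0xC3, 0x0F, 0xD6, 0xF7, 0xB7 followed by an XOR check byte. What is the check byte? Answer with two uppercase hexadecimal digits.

XOR the bytes together:
  start with 0x65
  0x65 ⊕ 0xBA = 0xDF
  0xDF ⊕ 0x7C = 0xA3
  0xA3 ⊕ 0xC3 = 0x60
  0x60 ⊕ 0x0F = 0x6F
  0x6F ⊕ 0xD6 = 0xB9
  0xB9 ⊕ 0xF7 = 0x4E
  0x4E ⊕ 0xB7 = 0xF9

F9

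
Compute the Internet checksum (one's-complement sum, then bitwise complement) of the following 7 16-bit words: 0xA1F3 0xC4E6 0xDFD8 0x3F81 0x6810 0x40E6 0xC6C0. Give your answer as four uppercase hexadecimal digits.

0A14

One's-complement addition (fold any carry out of bit 15 back into bit 0):
  0xA1F3 + 0xC4E6 = 0x166D9 → wrap carry → 0x66DA
  0x66DA + 0xDFD8 = 0x146B2 → wrap carry → 0x46B3
  0x46B3 + 0x3F81 = 0x08634
  0x8634 + 0x6810 = 0x0EE44
  0xEE44 + 0x40E6 = 0x12F2A → wrap carry → 0x2F2B
  0x2F2B + 0xC6C0 = 0x0F5EB
One's-complement sum = 0xF5EB.
Checksum = ~0xF5EB & 0xFFFF = 0x0A14.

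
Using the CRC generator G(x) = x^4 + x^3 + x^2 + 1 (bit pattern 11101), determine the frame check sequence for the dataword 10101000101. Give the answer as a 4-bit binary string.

1101

Append 4 zeros: 101010001010000. Divide by 11101 (XOR where the leading bit is 1):
  pos 0: 10101 XOR 11101 = 01000
  pos 1: 10000 XOR 11101 = 01101
  pos 2: 11010 XOR 11101 = 00111
  pos 4: 11101 XOR 11101 = 00000
  pos 10: 10000 XOR 11101 = 01101
Remainder (last 4 bits) = 1101. This is the CRC / FCS.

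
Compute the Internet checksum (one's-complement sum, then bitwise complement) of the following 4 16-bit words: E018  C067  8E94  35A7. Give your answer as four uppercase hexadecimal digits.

9B43

One's-complement addition (fold any carry out of bit 15 back into bit 0):
  0xE018 + 0xC067 = 0x1A07F → wrap carry → 0xA080
  0xA080 + 0x8E94 = 0x12F14 → wrap carry → 0x2F15
  0x2F15 + 0x35A7 = 0x064BC
One's-complement sum = 0x64BC.
Checksum = ~0x64BC & 0xFFFF = 0x9B43.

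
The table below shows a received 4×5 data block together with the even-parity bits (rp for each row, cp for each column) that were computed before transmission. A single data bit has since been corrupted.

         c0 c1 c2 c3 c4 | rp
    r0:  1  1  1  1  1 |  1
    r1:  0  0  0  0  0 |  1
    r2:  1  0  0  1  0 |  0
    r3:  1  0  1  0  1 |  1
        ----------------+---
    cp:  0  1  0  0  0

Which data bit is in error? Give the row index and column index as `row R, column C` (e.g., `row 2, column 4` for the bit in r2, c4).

Recompute each row's even parity and compare to rp:
  r0: data parity 1, sent rp 1 → ok
  r1: data parity 0, sent rp 1 → mismatch
  r2: data parity 0, sent rp 0 → ok
  r3: data parity 1, sent rp 1 → ok
Recompute each column's even parity and compare to cp:
  c0: data parity 1, sent cp 0 → mismatch
  c1: data parity 1, sent cp 1 → ok
  c2: data parity 0, sent cp 0 → ok
  c3: data parity 0, sent cp 0 → ok
  c4: data parity 0, sent cp 0 → ok
Exactly one row (r1) and one column (c0) fail → the flipped bit is at their intersection.

row 1, column 0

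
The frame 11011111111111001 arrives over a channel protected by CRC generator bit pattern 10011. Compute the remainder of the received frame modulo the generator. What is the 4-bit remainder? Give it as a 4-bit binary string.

Modulo-2 division of 11011111111111001 by 10011:
  pos 0: 11011 XOR 10011 = 01000
  pos 1: 10001 XOR 10011 = 00010
  pos 4: 10111 XOR 10011 = 00100
  pos 6: 10011 XOR 10011 = 00000
  pos 11: 11100 XOR 10011 = 01111
  pos 12: 11111 XOR 10011 = 01100
Remainder = 1100 (nonzero — an error is detected).

1100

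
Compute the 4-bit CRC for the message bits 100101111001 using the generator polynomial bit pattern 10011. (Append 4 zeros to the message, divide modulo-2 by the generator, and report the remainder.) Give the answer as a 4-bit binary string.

1110

Append 4 zeros: 1001011110010000. Divide by 10011 (XOR where the leading bit is 1):
  pos 0: 10010 XOR 10011 = 00001
  pos 4: 11111 XOR 10011 = 01100
  pos 5: 11000 XOR 10011 = 01011
  pos 6: 10110 XOR 10011 = 00101
  pos 8: 10110 XOR 10011 = 00101
  pos 10: 10100 XOR 10011 = 00111
Remainder (last 4 bits) = 1110. This is the CRC / FCS.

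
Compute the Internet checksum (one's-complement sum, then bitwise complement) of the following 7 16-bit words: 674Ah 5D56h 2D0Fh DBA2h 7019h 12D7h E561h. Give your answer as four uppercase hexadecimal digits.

One's-complement addition (fold any carry out of bit 15 back into bit 0):
  0x674A + 0x5D56 = 0x0C4A0
  0xC4A0 + 0x2D0F = 0x0F1AF
  0xF1AF + 0xDBA2 = 0x1CD51 → wrap carry → 0xCD52
  0xCD52 + 0x7019 = 0x13D6B → wrap carry → 0x3D6C
  0x3D6C + 0x12D7 = 0x05043
  0x5043 + 0xE561 = 0x135A4 → wrap carry → 0x35A5
One's-complement sum = 0x35A5.
Checksum = ~0x35A5 & 0xFFFF = 0xCA5A.

CA5A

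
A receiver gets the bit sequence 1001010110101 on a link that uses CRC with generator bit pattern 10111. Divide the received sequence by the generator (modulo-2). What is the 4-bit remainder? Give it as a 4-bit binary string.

0111

Modulo-2 division of 1001010110101 by 10111:
  pos 0: 10010 XOR 10111 = 00101
  pos 2: 10110 XOR 10111 = 00001
  pos 6: 11101 XOR 10111 = 01010
  pos 7: 10100 XOR 10111 = 00011
Remainder = 0111 (nonzero — an error is detected).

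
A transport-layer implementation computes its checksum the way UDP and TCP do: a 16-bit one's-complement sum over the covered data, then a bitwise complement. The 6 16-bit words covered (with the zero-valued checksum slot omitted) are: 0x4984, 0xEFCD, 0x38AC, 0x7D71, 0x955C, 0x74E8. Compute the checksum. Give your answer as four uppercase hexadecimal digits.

One's-complement addition (fold any carry out of bit 15 back into bit 0):
  0x4984 + 0xEFCD = 0x13951 → wrap carry → 0x3952
  0x3952 + 0x38AC = 0x071FE
  0x71FE + 0x7D71 = 0x0EF6F
  0xEF6F + 0x955C = 0x184CB → wrap carry → 0x84CC
  0x84CC + 0x74E8 = 0x0F9B4
One's-complement sum = 0xF9B4.
Checksum = ~0xF9B4 & 0xFFFF = 0x064B.

064B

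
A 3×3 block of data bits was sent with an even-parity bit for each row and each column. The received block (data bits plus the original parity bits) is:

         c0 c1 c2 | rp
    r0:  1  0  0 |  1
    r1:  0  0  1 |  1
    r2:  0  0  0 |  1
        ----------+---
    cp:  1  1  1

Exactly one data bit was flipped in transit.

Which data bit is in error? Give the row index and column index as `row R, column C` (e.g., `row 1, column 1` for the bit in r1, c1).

row 2, column 1

Recompute each row's even parity and compare to rp:
  r0: data parity 1, sent rp 1 → ok
  r1: data parity 1, sent rp 1 → ok
  r2: data parity 0, sent rp 1 → mismatch
Recompute each column's even parity and compare to cp:
  c0: data parity 1, sent cp 1 → ok
  c1: data parity 0, sent cp 1 → mismatch
  c2: data parity 1, sent cp 1 → ok
Exactly one row (r2) and one column (c1) fail → the flipped bit is at their intersection.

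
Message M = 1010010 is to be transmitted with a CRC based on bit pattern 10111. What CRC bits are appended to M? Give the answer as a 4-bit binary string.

Append 4 zeros: 10100100000. Divide by 10111 (XOR where the leading bit is 1):
  pos 0: 10100 XOR 10111 = 00011
  pos 3: 11100 XOR 10111 = 01011
  pos 4: 10110 XOR 10111 = 00001
Remainder (last 4 bits) = 0100. This is the CRC / FCS.

0100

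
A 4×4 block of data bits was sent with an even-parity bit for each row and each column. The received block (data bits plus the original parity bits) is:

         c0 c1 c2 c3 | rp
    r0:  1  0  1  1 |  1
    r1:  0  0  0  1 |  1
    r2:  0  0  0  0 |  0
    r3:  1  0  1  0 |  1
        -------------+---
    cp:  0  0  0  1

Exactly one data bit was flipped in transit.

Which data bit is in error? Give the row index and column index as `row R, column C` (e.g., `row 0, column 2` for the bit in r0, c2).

row 3, column 3

Recompute each row's even parity and compare to rp:
  r0: data parity 1, sent rp 1 → ok
  r1: data parity 1, sent rp 1 → ok
  r2: data parity 0, sent rp 0 → ok
  r3: data parity 0, sent rp 1 → mismatch
Recompute each column's even parity and compare to cp:
  c0: data parity 0, sent cp 0 → ok
  c1: data parity 0, sent cp 0 → ok
  c2: data parity 0, sent cp 0 → ok
  c3: data parity 0, sent cp 1 → mismatch
Exactly one row (r3) and one column (c3) fail → the flipped bit is at their intersection.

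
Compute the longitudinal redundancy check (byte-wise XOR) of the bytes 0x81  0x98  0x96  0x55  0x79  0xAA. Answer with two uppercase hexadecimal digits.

09

XOR the bytes together:
  start with 0x81
  0x81 ⊕ 0x98 = 0x19
  0x19 ⊕ 0x96 = 0x8F
  0x8F ⊕ 0x55 = 0xDA
  0xDA ⊕ 0x79 = 0xA3
  0xA3 ⊕ 0xAA = 0x09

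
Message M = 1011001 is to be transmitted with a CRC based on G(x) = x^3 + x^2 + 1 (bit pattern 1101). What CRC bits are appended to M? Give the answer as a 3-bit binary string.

110

Append 3 zeros: 1011001000. Divide by 1101 (XOR where the leading bit is 1):
  pos 0: 1011 XOR 1101 = 0110
  pos 1: 1100 XOR 1101 = 0001
  pos 4: 1010 XOR 1101 = 0111
  pos 5: 1110 XOR 1101 = 0011
Remainder (last 3 bits) = 110. This is the CRC / FCS.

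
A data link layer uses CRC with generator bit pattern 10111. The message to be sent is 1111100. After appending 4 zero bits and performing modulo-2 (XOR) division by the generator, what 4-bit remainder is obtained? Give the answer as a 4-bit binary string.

0100

Append 4 zeros: 11111000000. Divide by 10111 (XOR where the leading bit is 1):
  pos 0: 11111 XOR 10111 = 01000
  pos 1: 10000 XOR 10111 = 00111
  pos 3: 11100 XOR 10111 = 01011
  pos 4: 10110 XOR 10111 = 00001
Remainder (last 4 bits) = 0100. This is the CRC / FCS.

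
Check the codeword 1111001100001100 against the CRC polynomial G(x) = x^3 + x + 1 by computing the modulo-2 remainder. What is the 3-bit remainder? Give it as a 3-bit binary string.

000

Modulo-2 division of 1111001100001100 by 1011:
  pos 0: 1111 XOR 1011 = 0100
  pos 1: 1000 XOR 1011 = 0011
  pos 3: 1101 XOR 1011 = 0110
  pos 4: 1101 XOR 1011 = 0110
  pos 5: 1100 XOR 1011 = 0111
  pos 6: 1110 XOR 1011 = 0101
  pos 7: 1010 XOR 1011 = 0001
  pos 10: 1011 XOR 1011 = 0000
Remainder = 000 (zero — the frame passes the CRC check).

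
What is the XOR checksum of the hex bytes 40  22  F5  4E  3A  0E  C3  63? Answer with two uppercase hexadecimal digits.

XOR the bytes together:
  start with 0x40
  0x40 ⊕ 0x22 = 0x62
  0x62 ⊕ 0xF5 = 0x97
  0x97 ⊕ 0x4E = 0xD9
  0xD9 ⊕ 0x3A = 0xE3
  0xE3 ⊕ 0x0E = 0xED
  0xED ⊕ 0xC3 = 0x2E
  0x2E ⊕ 0x63 = 0x4D

4D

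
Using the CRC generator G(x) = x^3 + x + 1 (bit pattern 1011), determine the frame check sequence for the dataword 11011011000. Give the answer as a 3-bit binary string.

Append 3 zeros: 11011011000000. Divide by 1011 (XOR where the leading bit is 1):
  pos 0: 1101 XOR 1011 = 0110
  pos 1: 1101 XOR 1011 = 0110
  pos 2: 1100 XOR 1011 = 0111
  pos 3: 1111 XOR 1011 = 0100
  pos 4: 1001 XOR 1011 = 0010
  pos 6: 1000 XOR 1011 = 0011
  pos 8: 1100 XOR 1011 = 0111
  pos 9: 1110 XOR 1011 = 0101
  pos 10: 1010 XOR 1011 = 0001
Remainder (last 3 bits) = 001. This is the CRC / FCS.

001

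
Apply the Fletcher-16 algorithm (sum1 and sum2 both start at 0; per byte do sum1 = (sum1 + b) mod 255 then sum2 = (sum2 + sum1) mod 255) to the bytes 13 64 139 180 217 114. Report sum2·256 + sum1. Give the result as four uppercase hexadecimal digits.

02D9

Running sums (mod 255):
  after byte 0 (13): sum1=13, sum2=13
  after byte 1 (64): sum1=77, sum2=90
  after byte 2 (139): sum1=216, sum2=51
  after byte 3 (180): sum1=141, sum2=192
  after byte 4 (217): sum1=103, sum2=40
  after byte 5 (114): sum1=217, sum2=2
Checksum = sum2·256 + sum1 = 2·256 + 217 = 729 = 0x02D9.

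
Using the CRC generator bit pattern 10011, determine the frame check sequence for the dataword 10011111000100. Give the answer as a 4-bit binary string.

Append 4 zeros: 100111110001000000. Divide by 10011 (XOR where the leading bit is 1):
  pos 0: 10011 XOR 10011 = 00000
  pos 5: 11100 XOR 10011 = 01111
  pos 6: 11110 XOR 10011 = 01101
  pos 7: 11011 XOR 10011 = 01000
  pos 8: 10000 XOR 10011 = 00011
  pos 11: 11000 XOR 10011 = 01011
  pos 12: 10110 XOR 10011 = 00101
Remainder (last 4 bits) = 1010. This is the CRC / FCS.

1010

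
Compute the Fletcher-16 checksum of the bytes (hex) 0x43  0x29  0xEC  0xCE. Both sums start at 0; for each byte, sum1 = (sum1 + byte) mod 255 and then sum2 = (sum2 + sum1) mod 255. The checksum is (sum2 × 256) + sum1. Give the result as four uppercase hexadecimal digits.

Running sums (mod 255):
  after byte 0 (0x43): sum1=67, sum2=67
  after byte 1 (0x29): sum1=108, sum2=175
  after byte 2 (0xEC): sum1=89, sum2=9
  after byte 3 (0xCE): sum1=40, sum2=49
Checksum = sum2·256 + sum1 = 49·256 + 40 = 12584 = 0x3128.

3128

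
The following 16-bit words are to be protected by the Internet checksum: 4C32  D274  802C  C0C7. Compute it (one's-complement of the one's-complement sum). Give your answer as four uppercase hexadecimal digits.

One's-complement addition (fold any carry out of bit 15 back into bit 0):
  0x4C32 + 0xD274 = 0x11EA6 → wrap carry → 0x1EA7
  0x1EA7 + 0x802C = 0x09ED3
  0x9ED3 + 0xC0C7 = 0x15F9A → wrap carry → 0x5F9B
One's-complement sum = 0x5F9B.
Checksum = ~0x5F9B & 0xFFFF = 0xA064.

A064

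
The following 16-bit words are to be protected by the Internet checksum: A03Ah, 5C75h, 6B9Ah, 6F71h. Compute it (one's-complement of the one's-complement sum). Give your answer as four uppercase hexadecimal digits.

One's-complement addition (fold any carry out of bit 15 back into bit 0):
  0xA03A + 0x5C75 = 0x0FCAF
  0xFCAF + 0x6B9A = 0x16849 → wrap carry → 0x684A
  0x684A + 0x6F71 = 0x0D7BB
One's-complement sum = 0xD7BB.
Checksum = ~0xD7BB & 0xFFFF = 0x2844.

2844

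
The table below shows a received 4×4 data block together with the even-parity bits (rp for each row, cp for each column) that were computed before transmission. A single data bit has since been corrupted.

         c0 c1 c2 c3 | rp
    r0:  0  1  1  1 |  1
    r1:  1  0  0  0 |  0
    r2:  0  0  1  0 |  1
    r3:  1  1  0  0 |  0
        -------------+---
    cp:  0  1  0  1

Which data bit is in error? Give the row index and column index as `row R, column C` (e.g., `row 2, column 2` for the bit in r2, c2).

row 1, column 1

Recompute each row's even parity and compare to rp:
  r0: data parity 1, sent rp 1 → ok
  r1: data parity 1, sent rp 0 → mismatch
  r2: data parity 1, sent rp 1 → ok
  r3: data parity 0, sent rp 0 → ok
Recompute each column's even parity and compare to cp:
  c0: data parity 0, sent cp 0 → ok
  c1: data parity 0, sent cp 1 → mismatch
  c2: data parity 0, sent cp 0 → ok
  c3: data parity 1, sent cp 1 → ok
Exactly one row (r1) and one column (c1) fail → the flipped bit is at their intersection.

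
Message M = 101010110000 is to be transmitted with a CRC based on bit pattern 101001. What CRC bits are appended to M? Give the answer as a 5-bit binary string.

Append 5 zeros: 10101011000000000. Divide by 101001 (XOR where the leading bit is 1):
  pos 0: 101010 XOR 101001 = 000011
  pos 4: 111100 XOR 101001 = 010101
  pos 5: 101010 XOR 101001 = 000011
  pos 9: 110000 XOR 101001 = 011001
  pos 10: 110010 XOR 101001 = 011011
  pos 11: 110110 XOR 101001 = 011111
Remainder (last 5 bits) = 11111. This is the CRC / FCS.

11111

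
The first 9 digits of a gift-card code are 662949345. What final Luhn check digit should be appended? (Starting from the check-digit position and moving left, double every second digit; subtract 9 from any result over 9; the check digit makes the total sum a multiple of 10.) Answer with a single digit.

Partial digits right→left: 5 4 3 9 4 9 2 6 6
Double every second digit counting from the check-digit position (so the 1st, 3rd, 5th, ... of the partial from the right).
  doubled (with −9 where >9): 1 6 8 4 3 → sum 22
  kept as-is: 4 9 9 6 → sum 28
Total = 22 + 28 = 50.
Check digit = (10 − (50 mod 10)) mod 10 = 0.

0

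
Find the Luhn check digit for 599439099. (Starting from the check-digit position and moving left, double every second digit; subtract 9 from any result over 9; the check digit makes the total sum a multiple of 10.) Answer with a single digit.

Partial digits right→left: 9 9 0 9 3 4 9 9 5
Double every second digit counting from the check-digit position (so the 1st, 3rd, 5th, ... of the partial from the right).
  doubled (with −9 where >9): 9 0 6 9 1 → sum 25
  kept as-is: 9 9 4 9 → sum 31
Total = 25 + 31 = 56.
Check digit = (10 − (56 mod 10)) mod 10 = 4.

4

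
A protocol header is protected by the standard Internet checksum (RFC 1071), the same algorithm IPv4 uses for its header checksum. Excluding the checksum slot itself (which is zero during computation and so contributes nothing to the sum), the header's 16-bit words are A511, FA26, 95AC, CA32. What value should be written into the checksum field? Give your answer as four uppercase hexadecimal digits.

One's-complement addition (fold any carry out of bit 15 back into bit 0):
  0xA511 + 0xFA26 = 0x19F37 → wrap carry → 0x9F38
  0x9F38 + 0x95AC = 0x134E4 → wrap carry → 0x34E5
  0x34E5 + 0xCA32 = 0x0FF17
One's-complement sum = 0xFF17.
Checksum = ~0xFF17 & 0xFFFF = 0x00E8.

00E8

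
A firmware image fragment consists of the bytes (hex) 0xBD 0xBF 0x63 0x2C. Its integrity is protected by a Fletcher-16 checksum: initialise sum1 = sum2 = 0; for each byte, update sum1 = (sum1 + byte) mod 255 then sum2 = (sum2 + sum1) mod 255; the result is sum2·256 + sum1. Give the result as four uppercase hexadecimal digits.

Running sums (mod 255):
  after byte 0 (0xBD): sum1=189, sum2=189
  after byte 1 (0xBF): sum1=125, sum2=59
  after byte 2 (0x63): sum1=224, sum2=28
  after byte 3 (0x2C): sum1=13, sum2=41
Checksum = sum2·256 + sum1 = 41·256 + 13 = 10509 = 0x290D.

290D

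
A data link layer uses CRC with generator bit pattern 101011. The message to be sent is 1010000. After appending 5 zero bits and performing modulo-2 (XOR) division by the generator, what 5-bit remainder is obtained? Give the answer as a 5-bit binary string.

Append 5 zeros: 101000000000. Divide by 101011 (XOR where the leading bit is 1):
  pos 0: 101000 XOR 101011 = 000011
  pos 4: 110000 XOR 101011 = 011011
  pos 5: 110110 XOR 101011 = 011101
  pos 6: 111010 XOR 101011 = 010001
Remainder (last 5 bits) = 10001. This is the CRC / FCS.

10001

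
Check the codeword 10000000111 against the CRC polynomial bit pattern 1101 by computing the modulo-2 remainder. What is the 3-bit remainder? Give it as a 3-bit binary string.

010

Modulo-2 division of 10000000111 by 1101:
  pos 0: 1000 XOR 1101 = 0101
  pos 1: 1010 XOR 1101 = 0111
  pos 2: 1110 XOR 1101 = 0011
  pos 4: 1100 XOR 1101 = 0001
  pos 7: 1111 XOR 1101 = 0010
Remainder = 010 (nonzero — an error is detected).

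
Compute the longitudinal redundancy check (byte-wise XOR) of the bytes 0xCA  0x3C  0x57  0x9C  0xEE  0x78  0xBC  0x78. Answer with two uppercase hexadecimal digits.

6F

XOR the bytes together:
  start with 0xCA
  0xCA ⊕ 0x3C = 0xF6
  0xF6 ⊕ 0x57 = 0xA1
  0xA1 ⊕ 0x9C = 0x3D
  0x3D ⊕ 0xEE = 0xD3
  0xD3 ⊕ 0x78 = 0xAB
  0xAB ⊕ 0xBC = 0x17
  0x17 ⊕ 0x78 = 0x6F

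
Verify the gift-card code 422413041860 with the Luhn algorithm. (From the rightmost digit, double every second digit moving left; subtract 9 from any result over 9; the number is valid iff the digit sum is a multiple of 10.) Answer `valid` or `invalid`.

From the right, keep odd positions and double even positions (subtract 9 from any doubled value over 9):
  doubled (positions 2,4,...): 3 2 0 2 4 8 → sum 19
  kept (positions 1,3,...): 0 8 4 3 4 2 → sum 21
Total = 40.
40 mod 10 = 0, so the number is valid.

valid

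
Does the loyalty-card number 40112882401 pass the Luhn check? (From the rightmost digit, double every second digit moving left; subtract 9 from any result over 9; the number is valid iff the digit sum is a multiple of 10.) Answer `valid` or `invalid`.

invalid

From the right, keep odd positions and double even positions (subtract 9 from any doubled value over 9):
  doubled (positions 2,4,...): 0 4 7 2 0 → sum 13
  kept (positions 1,3,...): 1 4 8 2 1 4 → sum 20
Total = 33.
33 mod 10 = 3, so the number is invalid.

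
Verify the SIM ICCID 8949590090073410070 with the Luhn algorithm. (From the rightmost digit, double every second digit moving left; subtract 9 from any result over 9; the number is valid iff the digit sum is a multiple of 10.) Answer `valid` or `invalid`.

invalid

From the right, keep odd positions and double even positions (subtract 9 from any doubled value over 9):
  doubled (positions 2,4,...): 5 0 8 5 0 0 9 9 9 → sum 45
  kept (positions 1,3,...): 0 0 1 3 0 9 0 5 4 8 → sum 30
Total = 75.
75 mod 10 = 5, so the number is invalid.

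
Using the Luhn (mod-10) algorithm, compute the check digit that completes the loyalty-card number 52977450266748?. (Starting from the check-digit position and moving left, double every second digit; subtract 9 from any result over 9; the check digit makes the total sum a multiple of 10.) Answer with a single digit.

Partial digits right→left: 8 4 7 6 6 2 0 5 4 7 7 9 2 5
Double every second digit counting from the check-digit position (so the 1st, 3rd, 5th, ... of the partial from the right).
  doubled (with −9 where >9): 7 5 3 0 8 5 4 → sum 32
  kept as-is: 4 6 2 5 7 9 5 → sum 38
Total = 32 + 38 = 70.
Check digit = (10 − (70 mod 10)) mod 10 = 0.

0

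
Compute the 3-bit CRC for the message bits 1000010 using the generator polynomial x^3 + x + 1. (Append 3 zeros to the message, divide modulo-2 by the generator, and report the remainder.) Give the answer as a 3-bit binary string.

Append 3 zeros: 1000010000. Divide by 1011 (XOR where the leading bit is 1):
  pos 0: 1000 XOR 1011 = 0011
  pos 2: 1101 XOR 1011 = 0110
  pos 3: 1100 XOR 1011 = 0111
  pos 4: 1110 XOR 1011 = 0101
  pos 5: 1010 XOR 1011 = 0001
Remainder (last 3 bits) = 010. This is the CRC / FCS.

010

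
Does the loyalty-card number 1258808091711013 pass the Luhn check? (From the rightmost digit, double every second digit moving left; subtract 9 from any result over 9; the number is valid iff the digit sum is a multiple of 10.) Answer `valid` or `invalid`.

From the right, keep odd positions and double even positions (subtract 9 from any doubled value over 9):
  doubled (positions 2,4,...): 2 2 5 9 7 7 1 2 → sum 35
  kept (positions 1,3,...): 3 0 1 1 0 0 8 2 → sum 15
Total = 50.
50 mod 10 = 0, so the number is valid.

valid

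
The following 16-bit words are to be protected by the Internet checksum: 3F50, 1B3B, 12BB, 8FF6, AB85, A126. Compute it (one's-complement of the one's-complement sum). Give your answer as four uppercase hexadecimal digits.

One's-complement addition (fold any carry out of bit 15 back into bit 0):
  0x3F50 + 0x1B3B = 0x05A8B
  0x5A8B + 0x12BB = 0x06D46
  0x6D46 + 0x8FF6 = 0x0FD3C
  0xFD3C + 0xAB85 = 0x1A8C1 → wrap carry → 0xA8C2
  0xA8C2 + 0xA126 = 0x149E8 → wrap carry → 0x49E9
One's-complement sum = 0x49E9.
Checksum = ~0x49E9 & 0xFFFF = 0xB616.

B616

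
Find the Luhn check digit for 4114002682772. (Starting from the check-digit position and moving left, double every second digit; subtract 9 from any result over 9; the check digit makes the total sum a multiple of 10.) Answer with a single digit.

0

Partial digits right→left: 2 7 7 2 8 6 2 0 0 4 1 1 4
Double every second digit counting from the check-digit position (so the 1st, 3rd, 5th, ... of the partial from the right).
  doubled (with −9 where >9): 4 5 7 4 0 2 8 → sum 30
  kept as-is: 7 2 6 0 4 1 → sum 20
Total = 30 + 20 = 50.
Check digit = (10 − (50 mod 10)) mod 10 = 0.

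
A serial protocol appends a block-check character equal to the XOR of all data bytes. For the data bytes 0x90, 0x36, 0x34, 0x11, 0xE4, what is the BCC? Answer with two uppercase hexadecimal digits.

XOR the bytes together:
  start with 0x90
  0x90 ⊕ 0x36 = 0xA6
  0xA6 ⊕ 0x34 = 0x92
  0x92 ⊕ 0x11 = 0x83
  0x83 ⊕ 0xE4 = 0x67

67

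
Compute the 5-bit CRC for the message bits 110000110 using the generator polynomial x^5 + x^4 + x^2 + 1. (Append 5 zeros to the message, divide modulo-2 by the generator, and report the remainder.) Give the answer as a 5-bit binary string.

Append 5 zeros: 11000011000000. Divide by 110101 (XOR where the leading bit is 1):
  pos 0: 110000 XOR 110101 = 000101
  pos 3: 101110 XOR 110101 = 011011
  pos 4: 110110 XOR 110101 = 000011
  pos 8: 110000 XOR 110101 = 000101
Remainder (last 5 bits) = 00101. This is the CRC / FCS.

00101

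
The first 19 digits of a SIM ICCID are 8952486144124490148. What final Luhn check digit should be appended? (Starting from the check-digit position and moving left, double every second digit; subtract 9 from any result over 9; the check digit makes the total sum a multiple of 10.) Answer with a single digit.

1

Partial digits right→left: 8 4 1 0 9 4 4 2 1 4 4 1 6 8 4 2 5 9 8
Double every second digit counting from the check-digit position (so the 1st, 3rd, 5th, ... of the partial from the right).
  doubled (with −9 where >9): 7 2 9 8 2 8 3 8 1 7 → sum 55
  kept as-is: 4 0 4 2 4 1 8 2 9 → sum 34
Total = 55 + 34 = 89.
Check digit = (10 − (89 mod 10)) mod 10 = 1.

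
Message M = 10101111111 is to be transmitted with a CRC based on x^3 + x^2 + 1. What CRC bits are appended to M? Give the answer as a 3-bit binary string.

Append 3 zeros: 10101111111000. Divide by 1101 (XOR where the leading bit is 1):
  pos 0: 1010 XOR 1101 = 0111
  pos 1: 1111 XOR 1101 = 0010
  pos 3: 1011 XOR 1101 = 0110
  pos 4: 1101 XOR 1101 = 0000
  pos 8: 1110 XOR 1101 = 0011
  pos 10: 1100 XOR 1101 = 0001
Remainder (last 3 bits) = 001. This is the CRC / FCS.

001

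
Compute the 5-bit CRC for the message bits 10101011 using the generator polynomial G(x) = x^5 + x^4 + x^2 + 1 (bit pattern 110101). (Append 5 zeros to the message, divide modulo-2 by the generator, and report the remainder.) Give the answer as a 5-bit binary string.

Append 5 zeros: 1010101100000. Divide by 110101 (XOR where the leading bit is 1):
  pos 0: 101010 XOR 110101 = 011111
  pos 1: 111111 XOR 110101 = 001010
  pos 3: 101010 XOR 110101 = 011111
  pos 4: 111110 XOR 110101 = 001011
  pos 6: 101100 XOR 110101 = 011001
  pos 7: 110010 XOR 110101 = 000111
Remainder (last 5 bits) = 00111. This is the CRC / FCS.

00111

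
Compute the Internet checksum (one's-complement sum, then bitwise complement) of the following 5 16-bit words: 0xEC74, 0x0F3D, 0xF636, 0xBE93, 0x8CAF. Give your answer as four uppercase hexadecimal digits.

C2D3

One's-complement addition (fold any carry out of bit 15 back into bit 0):
  0xEC74 + 0x0F3D = 0x0FBB1
  0xFBB1 + 0xF636 = 0x1F1E7 → wrap carry → 0xF1E8
  0xF1E8 + 0xBE93 = 0x1B07B → wrap carry → 0xB07C
  0xB07C + 0x8CAF = 0x13D2B → wrap carry → 0x3D2C
One's-complement sum = 0x3D2C.
Checksum = ~0x3D2C & 0xFFFF = 0xC2D3.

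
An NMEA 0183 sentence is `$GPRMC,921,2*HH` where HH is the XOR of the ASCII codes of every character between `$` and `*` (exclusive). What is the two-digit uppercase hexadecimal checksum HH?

XOR the ASCII codes of the payload characters:
  'G' = 0x47 → acc = 0x47
  'P' = 0x50 → acc = 0x17
  'R' = 0x52 → acc = 0x45
  'M' = 0x4D → acc = 0x08
  'C' = 0x43 → acc = 0x4B
  ',' = 0x2C → acc = 0x67
  '9' = 0x39 → acc = 0x5E
  '2' = 0x32 → acc = 0x6C
  '1' = 0x31 → acc = 0x5D
  ',' = 0x2C → acc = 0x71
  '2' = 0x32 → acc = 0x43
Checksum = 0x43.

43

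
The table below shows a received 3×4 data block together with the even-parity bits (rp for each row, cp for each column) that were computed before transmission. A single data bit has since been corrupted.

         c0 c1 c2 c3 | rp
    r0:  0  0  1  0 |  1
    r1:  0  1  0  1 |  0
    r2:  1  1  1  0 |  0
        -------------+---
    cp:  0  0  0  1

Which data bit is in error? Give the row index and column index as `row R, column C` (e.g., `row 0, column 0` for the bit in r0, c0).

row 2, column 0

Recompute each row's even parity and compare to rp:
  r0: data parity 1, sent rp 1 → ok
  r1: data parity 0, sent rp 0 → ok
  r2: data parity 1, sent rp 0 → mismatch
Recompute each column's even parity and compare to cp:
  c0: data parity 1, sent cp 0 → mismatch
  c1: data parity 0, sent cp 0 → ok
  c2: data parity 0, sent cp 0 → ok
  c3: data parity 1, sent cp 1 → ok
Exactly one row (r2) and one column (c0) fail → the flipped bit is at their intersection.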